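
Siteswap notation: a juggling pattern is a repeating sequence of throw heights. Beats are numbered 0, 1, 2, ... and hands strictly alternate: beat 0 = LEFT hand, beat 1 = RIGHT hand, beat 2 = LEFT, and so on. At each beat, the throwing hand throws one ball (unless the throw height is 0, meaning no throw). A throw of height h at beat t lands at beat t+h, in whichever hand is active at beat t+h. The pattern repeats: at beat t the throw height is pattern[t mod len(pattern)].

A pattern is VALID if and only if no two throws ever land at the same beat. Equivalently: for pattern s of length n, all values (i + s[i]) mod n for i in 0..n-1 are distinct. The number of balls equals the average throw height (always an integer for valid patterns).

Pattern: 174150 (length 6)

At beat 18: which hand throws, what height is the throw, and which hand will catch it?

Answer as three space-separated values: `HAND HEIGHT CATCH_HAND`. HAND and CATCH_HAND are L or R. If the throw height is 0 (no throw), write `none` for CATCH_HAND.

Answer: L 1 R

Derivation:
Beat 18: 18 mod 2 = 0, so hand = L
Throw height = pattern[18 mod 6] = pattern[0] = 1
Lands at beat 18+1=19, 19 mod 2 = 1, so catch hand = R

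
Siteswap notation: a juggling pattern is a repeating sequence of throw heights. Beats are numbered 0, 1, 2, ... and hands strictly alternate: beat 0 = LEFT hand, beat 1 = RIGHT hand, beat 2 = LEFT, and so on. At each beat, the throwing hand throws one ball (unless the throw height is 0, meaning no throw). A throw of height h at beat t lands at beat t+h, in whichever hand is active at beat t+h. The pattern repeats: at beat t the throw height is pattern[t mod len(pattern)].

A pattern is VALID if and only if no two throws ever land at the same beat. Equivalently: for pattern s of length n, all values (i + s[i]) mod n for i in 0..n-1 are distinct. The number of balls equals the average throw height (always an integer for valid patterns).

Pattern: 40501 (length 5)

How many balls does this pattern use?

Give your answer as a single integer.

Answer: 2

Derivation:
Pattern = [4, 0, 5, 0, 1], length n = 5
  position 0: throw height = 4, running sum = 4
  position 1: throw height = 0, running sum = 4
  position 2: throw height = 5, running sum = 9
  position 3: throw height = 0, running sum = 9
  position 4: throw height = 1, running sum = 10
Total sum = 10; balls = sum / n = 10 / 5 = 2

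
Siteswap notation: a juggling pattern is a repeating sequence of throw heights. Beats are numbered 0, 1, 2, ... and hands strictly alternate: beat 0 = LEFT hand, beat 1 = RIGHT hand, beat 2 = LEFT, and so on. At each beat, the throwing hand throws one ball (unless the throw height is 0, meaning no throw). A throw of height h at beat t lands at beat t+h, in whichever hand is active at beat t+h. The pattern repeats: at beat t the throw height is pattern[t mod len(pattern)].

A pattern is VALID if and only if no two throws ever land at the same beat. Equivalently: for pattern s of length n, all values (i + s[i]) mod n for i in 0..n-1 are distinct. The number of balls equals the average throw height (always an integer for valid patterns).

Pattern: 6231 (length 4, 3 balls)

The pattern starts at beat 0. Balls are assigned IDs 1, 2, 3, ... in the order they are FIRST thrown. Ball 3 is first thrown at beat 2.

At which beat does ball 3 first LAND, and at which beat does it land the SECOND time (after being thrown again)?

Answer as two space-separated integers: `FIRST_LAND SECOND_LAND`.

Beat 0 (L): throw ball1 h=6 -> lands@6:L; in-air after throw: [b1@6:L]
Beat 1 (R): throw ball2 h=2 -> lands@3:R; in-air after throw: [b2@3:R b1@6:L]
Beat 2 (L): throw ball3 h=3 -> lands@5:R; in-air after throw: [b2@3:R b3@5:R b1@6:L]
Beat 3 (R): throw ball2 h=1 -> lands@4:L; in-air after throw: [b2@4:L b3@5:R b1@6:L]
Beat 4 (L): throw ball2 h=6 -> lands@10:L; in-air after throw: [b3@5:R b1@6:L b2@10:L]
Beat 5 (R): throw ball3 h=2 -> lands@7:R; in-air after throw: [b1@6:L b3@7:R b2@10:L]
Beat 6 (L): throw ball1 h=3 -> lands@9:R; in-air after throw: [b3@7:R b1@9:R b2@10:L]
Beat 7 (R): throw ball3 h=1 -> lands@8:L; in-air after throw: [b3@8:L b1@9:R b2@10:L]
Ball 3: thrown@2 h=3 -> first land @5; rethrown@5 h=2 -> second land @7

Answer: 5 7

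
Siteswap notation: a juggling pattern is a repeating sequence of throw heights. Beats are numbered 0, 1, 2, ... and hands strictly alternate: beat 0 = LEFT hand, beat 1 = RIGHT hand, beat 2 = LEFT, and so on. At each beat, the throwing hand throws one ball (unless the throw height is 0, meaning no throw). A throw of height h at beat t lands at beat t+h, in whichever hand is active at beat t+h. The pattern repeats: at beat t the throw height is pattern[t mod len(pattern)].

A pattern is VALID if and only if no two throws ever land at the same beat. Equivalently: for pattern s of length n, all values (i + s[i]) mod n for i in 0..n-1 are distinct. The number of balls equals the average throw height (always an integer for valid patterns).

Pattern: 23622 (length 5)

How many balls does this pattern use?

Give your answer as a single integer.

Answer: 3

Derivation:
Pattern = [2, 3, 6, 2, 2], length n = 5
  position 0: throw height = 2, running sum = 2
  position 1: throw height = 3, running sum = 5
  position 2: throw height = 6, running sum = 11
  position 3: throw height = 2, running sum = 13
  position 4: throw height = 2, running sum = 15
Total sum = 15; balls = sum / n = 15 / 5 = 3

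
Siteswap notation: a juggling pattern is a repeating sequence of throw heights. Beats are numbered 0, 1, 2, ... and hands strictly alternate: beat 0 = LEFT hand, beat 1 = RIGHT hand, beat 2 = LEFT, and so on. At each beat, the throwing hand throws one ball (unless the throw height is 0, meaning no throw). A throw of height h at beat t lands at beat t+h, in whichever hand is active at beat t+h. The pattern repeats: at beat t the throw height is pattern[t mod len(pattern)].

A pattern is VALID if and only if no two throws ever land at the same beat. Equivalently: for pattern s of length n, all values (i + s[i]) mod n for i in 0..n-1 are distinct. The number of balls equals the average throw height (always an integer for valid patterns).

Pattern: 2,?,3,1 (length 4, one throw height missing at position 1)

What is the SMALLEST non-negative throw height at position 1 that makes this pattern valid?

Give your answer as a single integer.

i=0: (0 + 2) mod 4 = 2
i=1: s[i]=? (unknown)
i=2: (2 + 3) mod 4 = 1
i=3: (3 + 1) mod 4 = 0
Known residues: [0, 1, 2]; need a permutation of 0..3, so missing residue r = 3
Need (1 + s) mod 4 = 3; smallest s = (3 - 1) mod 4 = 2

Answer: 2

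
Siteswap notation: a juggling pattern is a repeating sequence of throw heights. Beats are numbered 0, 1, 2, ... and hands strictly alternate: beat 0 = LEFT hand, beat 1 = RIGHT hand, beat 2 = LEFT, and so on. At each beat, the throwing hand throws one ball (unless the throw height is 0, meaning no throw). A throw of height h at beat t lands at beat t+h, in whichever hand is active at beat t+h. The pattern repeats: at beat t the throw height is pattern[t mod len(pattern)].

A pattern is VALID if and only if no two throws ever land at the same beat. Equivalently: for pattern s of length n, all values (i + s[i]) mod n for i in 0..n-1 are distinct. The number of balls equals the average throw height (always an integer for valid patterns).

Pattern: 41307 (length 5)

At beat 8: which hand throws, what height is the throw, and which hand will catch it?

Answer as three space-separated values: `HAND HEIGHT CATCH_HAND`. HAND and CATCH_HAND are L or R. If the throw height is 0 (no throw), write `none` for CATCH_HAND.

Beat 8: 8 mod 2 = 0, so hand = L
Throw height = pattern[8 mod 5] = pattern[3] = 0

Answer: L 0 none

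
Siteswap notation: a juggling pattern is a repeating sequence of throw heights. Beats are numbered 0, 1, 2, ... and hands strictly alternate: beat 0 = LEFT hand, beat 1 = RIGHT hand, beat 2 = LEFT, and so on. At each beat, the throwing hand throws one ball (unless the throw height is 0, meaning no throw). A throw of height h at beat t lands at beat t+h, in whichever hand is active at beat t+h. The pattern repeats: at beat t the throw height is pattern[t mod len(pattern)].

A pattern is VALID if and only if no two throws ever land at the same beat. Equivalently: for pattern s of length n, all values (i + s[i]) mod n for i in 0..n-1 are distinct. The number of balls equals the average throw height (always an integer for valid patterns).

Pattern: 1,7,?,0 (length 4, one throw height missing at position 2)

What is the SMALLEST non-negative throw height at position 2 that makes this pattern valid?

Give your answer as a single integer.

i=0: (0 + 1) mod 4 = 1
i=1: (1 + 7) mod 4 = 0
i=2: s[i]=? (unknown)
i=3: (3 + 0) mod 4 = 3
Known residues: [0, 1, 3]; need a permutation of 0..3, so missing residue r = 2
Need (2 + s) mod 4 = 2; smallest s = (2 - 2) mod 4 = 0

Answer: 0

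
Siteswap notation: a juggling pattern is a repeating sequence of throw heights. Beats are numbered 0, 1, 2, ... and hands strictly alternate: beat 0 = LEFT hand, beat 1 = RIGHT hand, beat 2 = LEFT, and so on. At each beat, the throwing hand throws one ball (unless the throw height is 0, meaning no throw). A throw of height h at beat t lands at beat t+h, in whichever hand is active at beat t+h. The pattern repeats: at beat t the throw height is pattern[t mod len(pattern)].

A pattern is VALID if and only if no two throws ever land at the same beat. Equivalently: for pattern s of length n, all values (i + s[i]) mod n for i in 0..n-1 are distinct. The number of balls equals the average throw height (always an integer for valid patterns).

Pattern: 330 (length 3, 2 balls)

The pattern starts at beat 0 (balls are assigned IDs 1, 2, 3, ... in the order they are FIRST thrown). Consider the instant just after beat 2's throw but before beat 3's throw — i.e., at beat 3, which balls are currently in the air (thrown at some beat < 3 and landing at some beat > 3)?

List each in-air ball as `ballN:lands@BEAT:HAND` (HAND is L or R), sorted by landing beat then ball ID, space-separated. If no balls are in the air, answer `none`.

Answer: ball2:lands@4:L

Derivation:
Beat 0 (L): throw ball1 h=3 -> lands@3:R; in-air after throw: [b1@3:R]
Beat 1 (R): throw ball2 h=3 -> lands@4:L; in-air after throw: [b1@3:R b2@4:L]
Beat 3 (R): throw ball1 h=3 -> lands@6:L; in-air after throw: [b2@4:L b1@6:L]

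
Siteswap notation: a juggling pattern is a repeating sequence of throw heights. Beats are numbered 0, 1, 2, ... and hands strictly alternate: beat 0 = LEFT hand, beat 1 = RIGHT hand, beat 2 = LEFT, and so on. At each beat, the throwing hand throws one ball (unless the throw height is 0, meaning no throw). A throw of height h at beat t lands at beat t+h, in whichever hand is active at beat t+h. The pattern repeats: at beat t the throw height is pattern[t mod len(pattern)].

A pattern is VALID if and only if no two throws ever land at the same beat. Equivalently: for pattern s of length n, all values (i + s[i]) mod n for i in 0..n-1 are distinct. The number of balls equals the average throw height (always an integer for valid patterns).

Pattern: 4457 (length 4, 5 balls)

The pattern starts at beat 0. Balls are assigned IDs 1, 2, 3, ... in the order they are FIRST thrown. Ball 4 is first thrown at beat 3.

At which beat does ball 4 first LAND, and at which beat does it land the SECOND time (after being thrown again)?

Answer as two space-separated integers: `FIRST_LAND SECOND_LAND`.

Beat 0 (L): throw ball1 h=4 -> lands@4:L; in-air after throw: [b1@4:L]
Beat 1 (R): throw ball2 h=4 -> lands@5:R; in-air after throw: [b1@4:L b2@5:R]
Beat 2 (L): throw ball3 h=5 -> lands@7:R; in-air after throw: [b1@4:L b2@5:R b3@7:R]
Beat 3 (R): throw ball4 h=7 -> lands@10:L; in-air after throw: [b1@4:L b2@5:R b3@7:R b4@10:L]
Beat 4 (L): throw ball1 h=4 -> lands@8:L; in-air after throw: [b2@5:R b3@7:R b1@8:L b4@10:L]
Beat 5 (R): throw ball2 h=4 -> lands@9:R; in-air after throw: [b3@7:R b1@8:L b2@9:R b4@10:L]
Beat 6 (L): throw ball5 h=5 -> lands@11:R; in-air after throw: [b3@7:R b1@8:L b2@9:R b4@10:L b5@11:R]
Beat 7 (R): throw ball3 h=7 -> lands@14:L; in-air after throw: [b1@8:L b2@9:R b4@10:L b5@11:R b3@14:L]
Beat 8 (L): throw ball1 h=4 -> lands@12:L; in-air after throw: [b2@9:R b4@10:L b5@11:R b1@12:L b3@14:L]
Beat 9 (R): throw ball2 h=4 -> lands@13:R; in-air after throw: [b4@10:L b5@11:R b1@12:L b2@13:R b3@14:L]
Beat 10 (L): throw ball4 h=5 -> lands@15:R; in-air after throw: [b5@11:R b1@12:L b2@13:R b3@14:L b4@15:R]
Beat 11 (R): throw ball5 h=7 -> lands@18:L; in-air after throw: [b1@12:L b2@13:R b3@14:L b4@15:R b5@18:L]
Beat 12 (L): throw ball1 h=4 -> lands@16:L; in-air after throw: [b2@13:R b3@14:L b4@15:R b1@16:L b5@18:L]
Beat 13 (R): throw ball2 h=4 -> lands@17:R; in-air after throw: [b3@14:L b4@15:R b1@16:L b2@17:R b5@18:L]
Beat 14 (L): throw ball3 h=5 -> lands@19:R; in-air after throw: [b4@15:R b1@16:L b2@17:R b5@18:L b3@19:R]
Beat 15 (R): throw ball4 h=7 -> lands@22:L; in-air after throw: [b1@16:L b2@17:R b5@18:L b3@19:R b4@22:L]
Ball 4: thrown@3 h=7 -> first land @10; rethrown@10 h=5 -> second land @15

Answer: 10 15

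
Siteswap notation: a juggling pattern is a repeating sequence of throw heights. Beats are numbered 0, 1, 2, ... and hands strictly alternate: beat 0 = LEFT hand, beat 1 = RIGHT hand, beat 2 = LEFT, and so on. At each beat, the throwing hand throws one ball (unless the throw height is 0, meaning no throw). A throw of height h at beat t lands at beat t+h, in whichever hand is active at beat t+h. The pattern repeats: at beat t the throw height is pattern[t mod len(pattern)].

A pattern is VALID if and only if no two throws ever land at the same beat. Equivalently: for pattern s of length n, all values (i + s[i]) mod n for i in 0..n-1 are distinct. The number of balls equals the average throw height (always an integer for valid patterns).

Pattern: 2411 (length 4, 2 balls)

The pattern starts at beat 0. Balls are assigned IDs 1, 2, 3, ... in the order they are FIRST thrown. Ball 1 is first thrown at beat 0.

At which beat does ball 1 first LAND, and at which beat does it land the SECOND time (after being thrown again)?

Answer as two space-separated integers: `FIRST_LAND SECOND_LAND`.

Answer: 2 3

Derivation:
Beat 0 (L): throw ball1 h=2 -> lands@2:L; in-air after throw: [b1@2:L]
Beat 1 (R): throw ball2 h=4 -> lands@5:R; in-air after throw: [b1@2:L b2@5:R]
Beat 2 (L): throw ball1 h=1 -> lands@3:R; in-air after throw: [b1@3:R b2@5:R]
Beat 3 (R): throw ball1 h=1 -> lands@4:L; in-air after throw: [b1@4:L b2@5:R]
Ball 1: thrown@0 h=2 -> first land @2; rethrown@2 h=1 -> second land @3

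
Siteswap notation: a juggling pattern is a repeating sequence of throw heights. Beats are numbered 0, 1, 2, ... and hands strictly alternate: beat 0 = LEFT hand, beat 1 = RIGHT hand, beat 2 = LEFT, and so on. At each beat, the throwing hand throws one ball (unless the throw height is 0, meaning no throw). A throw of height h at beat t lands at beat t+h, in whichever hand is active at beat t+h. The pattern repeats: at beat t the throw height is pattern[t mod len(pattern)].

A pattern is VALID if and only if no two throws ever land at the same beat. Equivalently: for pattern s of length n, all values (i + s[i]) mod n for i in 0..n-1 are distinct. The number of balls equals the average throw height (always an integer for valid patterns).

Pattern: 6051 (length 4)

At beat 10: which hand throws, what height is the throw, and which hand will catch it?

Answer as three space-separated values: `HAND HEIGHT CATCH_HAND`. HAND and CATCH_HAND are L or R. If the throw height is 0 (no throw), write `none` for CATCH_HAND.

Answer: L 5 R

Derivation:
Beat 10: 10 mod 2 = 0, so hand = L
Throw height = pattern[10 mod 4] = pattern[2] = 5
Lands at beat 10+5=15, 15 mod 2 = 1, so catch hand = R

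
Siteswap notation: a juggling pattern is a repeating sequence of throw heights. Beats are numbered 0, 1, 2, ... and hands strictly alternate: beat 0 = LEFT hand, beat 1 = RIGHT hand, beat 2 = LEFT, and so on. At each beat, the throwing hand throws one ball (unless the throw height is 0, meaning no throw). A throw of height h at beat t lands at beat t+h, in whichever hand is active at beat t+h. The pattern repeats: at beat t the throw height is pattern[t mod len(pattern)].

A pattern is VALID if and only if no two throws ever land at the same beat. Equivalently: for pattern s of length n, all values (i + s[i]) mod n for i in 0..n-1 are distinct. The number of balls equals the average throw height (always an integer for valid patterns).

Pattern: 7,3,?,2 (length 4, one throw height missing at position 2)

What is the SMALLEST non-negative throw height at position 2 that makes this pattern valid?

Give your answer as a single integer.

Answer: 0

Derivation:
i=0: (0 + 7) mod 4 = 3
i=1: (1 + 3) mod 4 = 0
i=2: s[i]=? (unknown)
i=3: (3 + 2) mod 4 = 1
Known residues: [0, 1, 3]; need a permutation of 0..3, so missing residue r = 2
Need (2 + s) mod 4 = 2; smallest s = (2 - 2) mod 4 = 0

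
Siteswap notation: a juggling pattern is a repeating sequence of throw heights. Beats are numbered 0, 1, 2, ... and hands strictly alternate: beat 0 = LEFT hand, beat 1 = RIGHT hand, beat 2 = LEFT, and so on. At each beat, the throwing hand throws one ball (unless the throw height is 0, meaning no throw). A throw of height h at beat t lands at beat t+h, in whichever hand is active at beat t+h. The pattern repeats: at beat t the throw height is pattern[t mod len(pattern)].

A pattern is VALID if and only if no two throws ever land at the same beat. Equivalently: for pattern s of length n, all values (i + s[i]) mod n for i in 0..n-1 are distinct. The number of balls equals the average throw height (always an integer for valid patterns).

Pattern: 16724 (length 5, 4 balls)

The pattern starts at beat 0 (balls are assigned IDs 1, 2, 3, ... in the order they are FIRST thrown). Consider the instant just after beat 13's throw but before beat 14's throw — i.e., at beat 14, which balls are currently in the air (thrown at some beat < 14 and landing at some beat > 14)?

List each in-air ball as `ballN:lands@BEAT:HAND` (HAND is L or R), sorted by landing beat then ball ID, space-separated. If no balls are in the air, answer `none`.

Beat 0 (L): throw ball1 h=1 -> lands@1:R; in-air after throw: [b1@1:R]
Beat 1 (R): throw ball1 h=6 -> lands@7:R; in-air after throw: [b1@7:R]
Beat 2 (L): throw ball2 h=7 -> lands@9:R; in-air after throw: [b1@7:R b2@9:R]
Beat 3 (R): throw ball3 h=2 -> lands@5:R; in-air after throw: [b3@5:R b1@7:R b2@9:R]
Beat 4 (L): throw ball4 h=4 -> lands@8:L; in-air after throw: [b3@5:R b1@7:R b4@8:L b2@9:R]
Beat 5 (R): throw ball3 h=1 -> lands@6:L; in-air after throw: [b3@6:L b1@7:R b4@8:L b2@9:R]
Beat 6 (L): throw ball3 h=6 -> lands@12:L; in-air after throw: [b1@7:R b4@8:L b2@9:R b3@12:L]
Beat 7 (R): throw ball1 h=7 -> lands@14:L; in-air after throw: [b4@8:L b2@9:R b3@12:L b1@14:L]
Beat 8 (L): throw ball4 h=2 -> lands@10:L; in-air after throw: [b2@9:R b4@10:L b3@12:L b1@14:L]
Beat 9 (R): throw ball2 h=4 -> lands@13:R; in-air after throw: [b4@10:L b3@12:L b2@13:R b1@14:L]
Beat 10 (L): throw ball4 h=1 -> lands@11:R; in-air after throw: [b4@11:R b3@12:L b2@13:R b1@14:L]
Beat 11 (R): throw ball4 h=6 -> lands@17:R; in-air after throw: [b3@12:L b2@13:R b1@14:L b4@17:R]
Beat 12 (L): throw ball3 h=7 -> lands@19:R; in-air after throw: [b2@13:R b1@14:L b4@17:R b3@19:R]
Beat 13 (R): throw ball2 h=2 -> lands@15:R; in-air after throw: [b1@14:L b2@15:R b4@17:R b3@19:R]
Beat 14 (L): throw ball1 h=4 -> lands@18:L; in-air after throw: [b2@15:R b4@17:R b1@18:L b3@19:R]

Answer: ball2:lands@15:R ball4:lands@17:R ball3:lands@19:R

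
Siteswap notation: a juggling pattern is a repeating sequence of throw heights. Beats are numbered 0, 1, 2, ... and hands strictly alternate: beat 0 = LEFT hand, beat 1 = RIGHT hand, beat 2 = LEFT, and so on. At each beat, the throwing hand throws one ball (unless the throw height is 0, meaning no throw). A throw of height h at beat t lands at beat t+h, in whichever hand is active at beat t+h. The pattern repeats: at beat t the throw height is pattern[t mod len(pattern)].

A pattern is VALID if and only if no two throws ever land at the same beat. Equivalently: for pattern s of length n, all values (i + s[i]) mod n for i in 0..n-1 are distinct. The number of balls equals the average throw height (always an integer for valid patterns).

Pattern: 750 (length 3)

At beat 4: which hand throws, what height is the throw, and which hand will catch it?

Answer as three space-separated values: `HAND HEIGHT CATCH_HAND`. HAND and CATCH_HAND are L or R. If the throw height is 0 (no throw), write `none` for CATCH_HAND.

Beat 4: 4 mod 2 = 0, so hand = L
Throw height = pattern[4 mod 3] = pattern[1] = 5
Lands at beat 4+5=9, 9 mod 2 = 1, so catch hand = R

Answer: L 5 R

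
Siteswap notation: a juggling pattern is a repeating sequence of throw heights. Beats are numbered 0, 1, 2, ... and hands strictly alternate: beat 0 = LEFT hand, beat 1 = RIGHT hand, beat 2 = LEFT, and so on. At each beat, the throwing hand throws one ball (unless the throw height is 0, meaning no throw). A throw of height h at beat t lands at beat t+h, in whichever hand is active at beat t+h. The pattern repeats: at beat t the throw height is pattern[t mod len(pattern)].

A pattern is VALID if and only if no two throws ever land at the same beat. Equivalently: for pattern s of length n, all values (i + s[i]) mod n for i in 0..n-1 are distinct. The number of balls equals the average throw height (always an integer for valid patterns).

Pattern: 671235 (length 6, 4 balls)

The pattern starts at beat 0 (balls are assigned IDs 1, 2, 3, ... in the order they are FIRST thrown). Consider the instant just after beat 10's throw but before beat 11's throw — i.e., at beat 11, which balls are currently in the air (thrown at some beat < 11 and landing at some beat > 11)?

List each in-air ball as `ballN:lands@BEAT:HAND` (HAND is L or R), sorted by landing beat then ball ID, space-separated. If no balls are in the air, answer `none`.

Answer: ball1:lands@12:L ball3:lands@13:R ball4:lands@14:L

Derivation:
Beat 0 (L): throw ball1 h=6 -> lands@6:L; in-air after throw: [b1@6:L]
Beat 1 (R): throw ball2 h=7 -> lands@8:L; in-air after throw: [b1@6:L b2@8:L]
Beat 2 (L): throw ball3 h=1 -> lands@3:R; in-air after throw: [b3@3:R b1@6:L b2@8:L]
Beat 3 (R): throw ball3 h=2 -> lands@5:R; in-air after throw: [b3@5:R b1@6:L b2@8:L]
Beat 4 (L): throw ball4 h=3 -> lands@7:R; in-air after throw: [b3@5:R b1@6:L b4@7:R b2@8:L]
Beat 5 (R): throw ball3 h=5 -> lands@10:L; in-air after throw: [b1@6:L b4@7:R b2@8:L b3@10:L]
Beat 6 (L): throw ball1 h=6 -> lands@12:L; in-air after throw: [b4@7:R b2@8:L b3@10:L b1@12:L]
Beat 7 (R): throw ball4 h=7 -> lands@14:L; in-air after throw: [b2@8:L b3@10:L b1@12:L b4@14:L]
Beat 8 (L): throw ball2 h=1 -> lands@9:R; in-air after throw: [b2@9:R b3@10:L b1@12:L b4@14:L]
Beat 9 (R): throw ball2 h=2 -> lands@11:R; in-air after throw: [b3@10:L b2@11:R b1@12:L b4@14:L]
Beat 10 (L): throw ball3 h=3 -> lands@13:R; in-air after throw: [b2@11:R b1@12:L b3@13:R b4@14:L]
Beat 11 (R): throw ball2 h=5 -> lands@16:L; in-air after throw: [b1@12:L b3@13:R b4@14:L b2@16:L]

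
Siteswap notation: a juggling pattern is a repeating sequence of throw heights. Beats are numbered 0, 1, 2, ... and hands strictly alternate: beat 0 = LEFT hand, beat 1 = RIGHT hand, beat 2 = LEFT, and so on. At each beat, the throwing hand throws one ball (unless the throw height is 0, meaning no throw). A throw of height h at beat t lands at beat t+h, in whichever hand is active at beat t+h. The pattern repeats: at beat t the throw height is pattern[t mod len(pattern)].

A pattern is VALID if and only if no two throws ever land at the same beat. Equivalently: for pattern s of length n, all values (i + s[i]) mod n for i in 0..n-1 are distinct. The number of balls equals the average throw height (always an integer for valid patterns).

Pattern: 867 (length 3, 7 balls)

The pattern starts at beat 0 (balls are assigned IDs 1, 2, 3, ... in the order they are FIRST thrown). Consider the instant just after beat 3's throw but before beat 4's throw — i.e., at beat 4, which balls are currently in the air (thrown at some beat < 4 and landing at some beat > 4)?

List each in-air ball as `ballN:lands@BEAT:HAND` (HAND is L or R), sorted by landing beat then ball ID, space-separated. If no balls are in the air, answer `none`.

Answer: ball2:lands@7:R ball1:lands@8:L ball3:lands@9:R ball4:lands@11:R

Derivation:
Beat 0 (L): throw ball1 h=8 -> lands@8:L; in-air after throw: [b1@8:L]
Beat 1 (R): throw ball2 h=6 -> lands@7:R; in-air after throw: [b2@7:R b1@8:L]
Beat 2 (L): throw ball3 h=7 -> lands@9:R; in-air after throw: [b2@7:R b1@8:L b3@9:R]
Beat 3 (R): throw ball4 h=8 -> lands@11:R; in-air after throw: [b2@7:R b1@8:L b3@9:R b4@11:R]
Beat 4 (L): throw ball5 h=6 -> lands@10:L; in-air after throw: [b2@7:R b1@8:L b3@9:R b5@10:L b4@11:R]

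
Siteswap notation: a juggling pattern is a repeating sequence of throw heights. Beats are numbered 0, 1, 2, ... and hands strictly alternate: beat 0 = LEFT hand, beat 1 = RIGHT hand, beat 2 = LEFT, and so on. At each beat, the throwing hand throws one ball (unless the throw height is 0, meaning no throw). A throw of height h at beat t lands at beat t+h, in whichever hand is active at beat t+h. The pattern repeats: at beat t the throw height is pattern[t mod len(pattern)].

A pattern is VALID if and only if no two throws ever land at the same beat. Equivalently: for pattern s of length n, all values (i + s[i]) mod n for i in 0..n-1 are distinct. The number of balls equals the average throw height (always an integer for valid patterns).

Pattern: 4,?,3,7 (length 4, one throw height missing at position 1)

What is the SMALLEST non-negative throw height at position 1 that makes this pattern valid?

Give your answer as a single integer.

Answer: 2

Derivation:
i=0: (0 + 4) mod 4 = 0
i=1: s[i]=? (unknown)
i=2: (2 + 3) mod 4 = 1
i=3: (3 + 7) mod 4 = 2
Known residues: [0, 1, 2]; need a permutation of 0..3, so missing residue r = 3
Need (1 + s) mod 4 = 3; smallest s = (3 - 1) mod 4 = 2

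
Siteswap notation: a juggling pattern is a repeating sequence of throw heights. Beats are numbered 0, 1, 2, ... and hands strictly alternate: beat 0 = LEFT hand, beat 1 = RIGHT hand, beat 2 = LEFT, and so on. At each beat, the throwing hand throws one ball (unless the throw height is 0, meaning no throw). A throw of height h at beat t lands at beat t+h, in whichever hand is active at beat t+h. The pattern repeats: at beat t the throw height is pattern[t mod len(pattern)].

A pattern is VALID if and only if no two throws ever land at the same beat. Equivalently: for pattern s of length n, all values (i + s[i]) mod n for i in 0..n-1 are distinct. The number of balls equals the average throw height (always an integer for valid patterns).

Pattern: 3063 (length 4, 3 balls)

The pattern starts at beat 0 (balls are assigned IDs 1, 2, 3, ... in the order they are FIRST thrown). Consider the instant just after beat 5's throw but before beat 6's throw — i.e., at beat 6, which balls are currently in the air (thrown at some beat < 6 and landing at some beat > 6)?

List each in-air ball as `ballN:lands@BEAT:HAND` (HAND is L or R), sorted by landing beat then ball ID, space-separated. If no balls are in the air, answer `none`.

Answer: ball3:lands@7:R ball2:lands@8:L

Derivation:
Beat 0 (L): throw ball1 h=3 -> lands@3:R; in-air after throw: [b1@3:R]
Beat 2 (L): throw ball2 h=6 -> lands@8:L; in-air after throw: [b1@3:R b2@8:L]
Beat 3 (R): throw ball1 h=3 -> lands@6:L; in-air after throw: [b1@6:L b2@8:L]
Beat 4 (L): throw ball3 h=3 -> lands@7:R; in-air after throw: [b1@6:L b3@7:R b2@8:L]
Beat 6 (L): throw ball1 h=6 -> lands@12:L; in-air after throw: [b3@7:R b2@8:L b1@12:L]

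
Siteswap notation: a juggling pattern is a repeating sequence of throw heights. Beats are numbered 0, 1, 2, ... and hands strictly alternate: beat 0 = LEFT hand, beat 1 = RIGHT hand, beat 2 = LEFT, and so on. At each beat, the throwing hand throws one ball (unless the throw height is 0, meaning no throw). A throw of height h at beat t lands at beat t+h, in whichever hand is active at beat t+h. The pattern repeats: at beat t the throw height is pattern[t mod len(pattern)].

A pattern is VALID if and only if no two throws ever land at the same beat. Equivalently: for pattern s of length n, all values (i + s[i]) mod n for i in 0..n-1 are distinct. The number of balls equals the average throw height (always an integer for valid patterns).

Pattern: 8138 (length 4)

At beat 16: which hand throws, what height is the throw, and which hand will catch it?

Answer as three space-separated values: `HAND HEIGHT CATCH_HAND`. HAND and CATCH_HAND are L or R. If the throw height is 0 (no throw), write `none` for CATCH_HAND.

Beat 16: 16 mod 2 = 0, so hand = L
Throw height = pattern[16 mod 4] = pattern[0] = 8
Lands at beat 16+8=24, 24 mod 2 = 0, so catch hand = L

Answer: L 8 L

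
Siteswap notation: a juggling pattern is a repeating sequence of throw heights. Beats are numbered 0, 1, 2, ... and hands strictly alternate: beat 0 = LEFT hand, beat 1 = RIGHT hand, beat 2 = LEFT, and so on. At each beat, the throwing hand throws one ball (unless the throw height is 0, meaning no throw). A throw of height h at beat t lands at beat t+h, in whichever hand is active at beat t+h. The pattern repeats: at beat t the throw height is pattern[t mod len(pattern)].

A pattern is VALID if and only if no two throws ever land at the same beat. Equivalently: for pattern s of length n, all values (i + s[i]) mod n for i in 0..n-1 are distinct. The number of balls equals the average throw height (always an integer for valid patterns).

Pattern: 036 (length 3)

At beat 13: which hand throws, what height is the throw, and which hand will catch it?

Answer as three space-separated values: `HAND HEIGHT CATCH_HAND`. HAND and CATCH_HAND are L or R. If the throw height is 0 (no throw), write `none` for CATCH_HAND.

Answer: R 3 L

Derivation:
Beat 13: 13 mod 2 = 1, so hand = R
Throw height = pattern[13 mod 3] = pattern[1] = 3
Lands at beat 13+3=16, 16 mod 2 = 0, so catch hand = L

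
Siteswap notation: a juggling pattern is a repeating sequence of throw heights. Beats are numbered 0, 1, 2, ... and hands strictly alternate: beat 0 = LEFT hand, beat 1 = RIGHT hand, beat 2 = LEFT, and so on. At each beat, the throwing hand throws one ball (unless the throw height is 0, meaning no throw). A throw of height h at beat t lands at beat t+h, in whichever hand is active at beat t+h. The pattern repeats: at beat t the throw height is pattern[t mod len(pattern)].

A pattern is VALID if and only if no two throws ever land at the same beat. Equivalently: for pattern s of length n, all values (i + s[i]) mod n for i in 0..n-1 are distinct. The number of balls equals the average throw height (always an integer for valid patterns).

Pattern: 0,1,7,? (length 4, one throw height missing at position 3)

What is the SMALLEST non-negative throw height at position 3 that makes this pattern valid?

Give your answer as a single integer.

i=0: (0 + 0) mod 4 = 0
i=1: (1 + 1) mod 4 = 2
i=2: (2 + 7) mod 4 = 1
i=3: s[i]=? (unknown)
Known residues: [0, 1, 2]; need a permutation of 0..3, so missing residue r = 3
Need (3 + s) mod 4 = 3; smallest s = (3 - 3) mod 4 = 0

Answer: 0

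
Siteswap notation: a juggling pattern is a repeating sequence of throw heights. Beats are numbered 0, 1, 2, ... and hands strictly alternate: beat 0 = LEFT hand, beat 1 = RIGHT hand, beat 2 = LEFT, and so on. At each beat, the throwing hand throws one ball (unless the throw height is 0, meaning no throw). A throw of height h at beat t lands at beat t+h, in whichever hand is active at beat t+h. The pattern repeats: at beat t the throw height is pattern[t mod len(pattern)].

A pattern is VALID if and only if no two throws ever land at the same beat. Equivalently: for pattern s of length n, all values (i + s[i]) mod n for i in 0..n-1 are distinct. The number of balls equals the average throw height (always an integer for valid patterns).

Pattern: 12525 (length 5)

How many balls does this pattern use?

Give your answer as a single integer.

Pattern = [1, 2, 5, 2, 5], length n = 5
  position 0: throw height = 1, running sum = 1
  position 1: throw height = 2, running sum = 3
  position 2: throw height = 5, running sum = 8
  position 3: throw height = 2, running sum = 10
  position 4: throw height = 5, running sum = 15
Total sum = 15; balls = sum / n = 15 / 5 = 3

Answer: 3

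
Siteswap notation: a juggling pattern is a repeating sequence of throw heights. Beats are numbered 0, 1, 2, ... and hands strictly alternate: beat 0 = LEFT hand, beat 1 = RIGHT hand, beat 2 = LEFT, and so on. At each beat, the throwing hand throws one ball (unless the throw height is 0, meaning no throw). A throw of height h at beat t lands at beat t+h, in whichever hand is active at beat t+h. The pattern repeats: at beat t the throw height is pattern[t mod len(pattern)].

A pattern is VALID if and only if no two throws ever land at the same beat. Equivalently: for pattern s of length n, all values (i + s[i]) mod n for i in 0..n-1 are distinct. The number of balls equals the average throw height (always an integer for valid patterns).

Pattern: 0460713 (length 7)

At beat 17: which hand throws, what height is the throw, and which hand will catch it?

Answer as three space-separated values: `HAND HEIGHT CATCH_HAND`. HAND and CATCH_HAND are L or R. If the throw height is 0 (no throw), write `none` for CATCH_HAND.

Beat 17: 17 mod 2 = 1, so hand = R
Throw height = pattern[17 mod 7] = pattern[3] = 0

Answer: R 0 none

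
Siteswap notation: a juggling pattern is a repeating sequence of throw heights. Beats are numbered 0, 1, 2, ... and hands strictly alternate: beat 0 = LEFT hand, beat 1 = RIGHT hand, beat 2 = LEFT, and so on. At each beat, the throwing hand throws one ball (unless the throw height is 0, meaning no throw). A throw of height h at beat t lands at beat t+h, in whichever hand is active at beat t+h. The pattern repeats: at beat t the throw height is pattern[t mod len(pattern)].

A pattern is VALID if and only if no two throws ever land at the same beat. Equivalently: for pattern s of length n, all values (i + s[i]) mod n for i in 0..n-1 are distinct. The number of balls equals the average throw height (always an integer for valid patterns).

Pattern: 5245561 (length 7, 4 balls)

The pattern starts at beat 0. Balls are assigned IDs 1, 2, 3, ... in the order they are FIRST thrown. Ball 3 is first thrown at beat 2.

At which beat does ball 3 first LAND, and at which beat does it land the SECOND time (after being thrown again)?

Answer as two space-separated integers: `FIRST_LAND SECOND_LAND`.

Answer: 6 7

Derivation:
Beat 0 (L): throw ball1 h=5 -> lands@5:R; in-air after throw: [b1@5:R]
Beat 1 (R): throw ball2 h=2 -> lands@3:R; in-air after throw: [b2@3:R b1@5:R]
Beat 2 (L): throw ball3 h=4 -> lands@6:L; in-air after throw: [b2@3:R b1@5:R b3@6:L]
Beat 3 (R): throw ball2 h=5 -> lands@8:L; in-air after throw: [b1@5:R b3@6:L b2@8:L]
Beat 4 (L): throw ball4 h=5 -> lands@9:R; in-air after throw: [b1@5:R b3@6:L b2@8:L b4@9:R]
Beat 5 (R): throw ball1 h=6 -> lands@11:R; in-air after throw: [b3@6:L b2@8:L b4@9:R b1@11:R]
Beat 6 (L): throw ball3 h=1 -> lands@7:R; in-air after throw: [b3@7:R b2@8:L b4@9:R b1@11:R]
Beat 7 (R): throw ball3 h=5 -> lands@12:L; in-air after throw: [b2@8:L b4@9:R b1@11:R b3@12:L]
Ball 3: thrown@2 h=4 -> first land @6; rethrown@6 h=1 -> second land @7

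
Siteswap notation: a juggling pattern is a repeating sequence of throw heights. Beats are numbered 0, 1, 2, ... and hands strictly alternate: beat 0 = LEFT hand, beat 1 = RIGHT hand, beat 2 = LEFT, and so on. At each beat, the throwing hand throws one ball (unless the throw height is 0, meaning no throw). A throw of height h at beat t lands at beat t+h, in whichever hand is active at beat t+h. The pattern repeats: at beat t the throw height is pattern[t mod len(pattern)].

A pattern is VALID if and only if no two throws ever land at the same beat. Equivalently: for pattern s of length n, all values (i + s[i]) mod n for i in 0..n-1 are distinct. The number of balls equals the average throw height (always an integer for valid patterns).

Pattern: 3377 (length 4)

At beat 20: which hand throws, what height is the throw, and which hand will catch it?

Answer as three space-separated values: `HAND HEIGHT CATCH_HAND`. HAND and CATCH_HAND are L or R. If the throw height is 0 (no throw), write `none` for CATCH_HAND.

Beat 20: 20 mod 2 = 0, so hand = L
Throw height = pattern[20 mod 4] = pattern[0] = 3
Lands at beat 20+3=23, 23 mod 2 = 1, so catch hand = R

Answer: L 3 R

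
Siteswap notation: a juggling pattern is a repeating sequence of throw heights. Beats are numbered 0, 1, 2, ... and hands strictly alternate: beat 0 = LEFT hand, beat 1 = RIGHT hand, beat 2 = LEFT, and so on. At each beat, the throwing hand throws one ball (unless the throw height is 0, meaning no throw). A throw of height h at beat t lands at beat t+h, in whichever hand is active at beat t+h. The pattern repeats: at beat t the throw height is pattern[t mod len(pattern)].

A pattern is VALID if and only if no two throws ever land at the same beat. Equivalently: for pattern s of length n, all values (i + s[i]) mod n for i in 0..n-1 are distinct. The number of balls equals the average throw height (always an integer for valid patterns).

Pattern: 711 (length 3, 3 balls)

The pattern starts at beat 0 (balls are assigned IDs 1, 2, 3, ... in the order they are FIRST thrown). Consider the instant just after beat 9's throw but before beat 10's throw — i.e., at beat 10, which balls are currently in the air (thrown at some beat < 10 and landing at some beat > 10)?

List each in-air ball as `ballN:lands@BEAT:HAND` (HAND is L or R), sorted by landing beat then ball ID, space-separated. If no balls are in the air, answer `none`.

Beat 0 (L): throw ball1 h=7 -> lands@7:R; in-air after throw: [b1@7:R]
Beat 1 (R): throw ball2 h=1 -> lands@2:L; in-air after throw: [b2@2:L b1@7:R]
Beat 2 (L): throw ball2 h=1 -> lands@3:R; in-air after throw: [b2@3:R b1@7:R]
Beat 3 (R): throw ball2 h=7 -> lands@10:L; in-air after throw: [b1@7:R b2@10:L]
Beat 4 (L): throw ball3 h=1 -> lands@5:R; in-air after throw: [b3@5:R b1@7:R b2@10:L]
Beat 5 (R): throw ball3 h=1 -> lands@6:L; in-air after throw: [b3@6:L b1@7:R b2@10:L]
Beat 6 (L): throw ball3 h=7 -> lands@13:R; in-air after throw: [b1@7:R b2@10:L b3@13:R]
Beat 7 (R): throw ball1 h=1 -> lands@8:L; in-air after throw: [b1@8:L b2@10:L b3@13:R]
Beat 8 (L): throw ball1 h=1 -> lands@9:R; in-air after throw: [b1@9:R b2@10:L b3@13:R]
Beat 9 (R): throw ball1 h=7 -> lands@16:L; in-air after throw: [b2@10:L b3@13:R b1@16:L]
Beat 10 (L): throw ball2 h=1 -> lands@11:R; in-air after throw: [b2@11:R b3@13:R b1@16:L]

Answer: ball3:lands@13:R ball1:lands@16:L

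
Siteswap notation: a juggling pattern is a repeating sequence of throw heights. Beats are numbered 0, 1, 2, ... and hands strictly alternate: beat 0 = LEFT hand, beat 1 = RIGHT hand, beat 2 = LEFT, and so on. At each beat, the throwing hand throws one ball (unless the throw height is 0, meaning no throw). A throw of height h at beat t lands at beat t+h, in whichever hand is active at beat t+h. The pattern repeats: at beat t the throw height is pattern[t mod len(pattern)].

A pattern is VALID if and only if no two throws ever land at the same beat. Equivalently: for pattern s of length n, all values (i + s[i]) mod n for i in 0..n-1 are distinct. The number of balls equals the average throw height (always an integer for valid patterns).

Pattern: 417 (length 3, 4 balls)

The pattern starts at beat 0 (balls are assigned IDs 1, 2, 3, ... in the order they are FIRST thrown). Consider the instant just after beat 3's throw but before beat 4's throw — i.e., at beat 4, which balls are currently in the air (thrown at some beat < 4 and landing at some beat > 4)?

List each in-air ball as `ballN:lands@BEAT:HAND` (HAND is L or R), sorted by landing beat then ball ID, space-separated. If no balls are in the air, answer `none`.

Answer: ball3:lands@7:R ball2:lands@9:R

Derivation:
Beat 0 (L): throw ball1 h=4 -> lands@4:L; in-air after throw: [b1@4:L]
Beat 1 (R): throw ball2 h=1 -> lands@2:L; in-air after throw: [b2@2:L b1@4:L]
Beat 2 (L): throw ball2 h=7 -> lands@9:R; in-air after throw: [b1@4:L b2@9:R]
Beat 3 (R): throw ball3 h=4 -> lands@7:R; in-air after throw: [b1@4:L b3@7:R b2@9:R]
Beat 4 (L): throw ball1 h=1 -> lands@5:R; in-air after throw: [b1@5:R b3@7:R b2@9:R]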